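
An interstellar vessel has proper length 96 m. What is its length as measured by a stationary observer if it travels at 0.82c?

Proper length L₀ = 96 m
γ = 1/√(1 - 0.82²) = 1.747
L = L₀/γ = 96/1.747 = 54.95 m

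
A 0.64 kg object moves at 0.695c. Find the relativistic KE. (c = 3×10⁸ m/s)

γ = 1/√(1 - 0.695²) = 1.3908
γ - 1 = 0.3908
KE = (γ-1)mc² = 0.3908 × 0.64 × (3×10⁸)² = 2.251×10¹⁶ J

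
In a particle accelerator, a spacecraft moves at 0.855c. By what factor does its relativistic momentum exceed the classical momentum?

p_rel = γmv, p_class = mv
Ratio = γ = 1/√(1 - 0.855²)
= 1/√(0.268975) = 1.928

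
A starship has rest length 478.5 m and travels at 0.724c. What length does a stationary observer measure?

Proper length L₀ = 478.5 m
γ = 1/√(1 - 0.724²) = 1.4497
L = L₀/γ = 478.5/1.4497 = 330.1 m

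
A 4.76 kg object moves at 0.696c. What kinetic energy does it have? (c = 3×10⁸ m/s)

γ = 1/√(1 - 0.696²) = 1.3927
γ - 1 = 0.3927
KE = (γ-1)mc² = 0.3927 × 4.76 × (3×10⁸)² = 1.682×10¹⁷ J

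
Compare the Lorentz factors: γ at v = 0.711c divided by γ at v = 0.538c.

γ₁ = 1/√(1 - 0.711²) = 1.422
γ₂ = 1/√(1 - 0.538²) = 1.186
γ₁/γ₂ = 1.422/1.186 = 1.199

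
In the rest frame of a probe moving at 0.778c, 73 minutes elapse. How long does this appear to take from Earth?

Proper time Δt₀ = 73 minutes
γ = 1/√(1 - 0.778²) = 1.592
Δt = γΔt₀ = 1.592 × 73 = 116.2 minutes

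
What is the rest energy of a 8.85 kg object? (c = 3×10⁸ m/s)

c² = (3×10⁸)² = 9.000×10¹⁶ m²/s²
E₀ = mc² = 8.85 × 9.000×10¹⁶ = 7.965×10¹⁷ J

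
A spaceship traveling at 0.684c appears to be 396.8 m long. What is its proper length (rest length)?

Contracted length L = 396.8 m
γ = 1/√(1 - 0.684²) = 1.3708
L₀ = γL = 1.3708 × 396.8 = 543.9 m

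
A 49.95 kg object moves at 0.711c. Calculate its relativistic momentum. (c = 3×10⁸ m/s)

γ = 1/√(1 - 0.711²) = 1.422
v = 0.711 × 3×10⁸ = 2.133×10⁸ m/s
p = γmv = 1.422 × 49.95 × 2.133×10⁸ = 1.515×10¹⁰ kg·m/s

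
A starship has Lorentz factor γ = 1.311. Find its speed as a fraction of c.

From γ = 1/√(1 - v²/c²):
1/γ² = 1/1.311² = 0.5818
v²/c² = 1 - 0.5818 = 0.4182
v/c = √(0.4182) = 0.6467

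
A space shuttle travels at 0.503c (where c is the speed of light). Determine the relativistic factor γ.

v/c = 0.503, so (v/c)² = 0.253009
1 - (v/c)² = 0.746991
γ = 1/√(0.746991) = 1.157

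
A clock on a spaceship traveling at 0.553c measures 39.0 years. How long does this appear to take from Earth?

Proper time Δt₀ = 39.0 years
γ = 1/√(1 - 0.553²) = 1.2002
Δt = γΔt₀ = 1.2002 × 39.0 = 46.81 years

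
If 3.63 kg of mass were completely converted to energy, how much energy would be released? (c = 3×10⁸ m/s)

Using E = mc²:
c² = (3×10⁸)² = 9×10¹⁶ m²/s²
E = 3.63 × 9×10¹⁶ = 3.267×10¹⁷ J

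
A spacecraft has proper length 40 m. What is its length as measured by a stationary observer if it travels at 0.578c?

Proper length L₀ = 40 m
γ = 1/√(1 - 0.578²) = 1.2254
L = L₀/γ = 40/1.2254 = 32.64 m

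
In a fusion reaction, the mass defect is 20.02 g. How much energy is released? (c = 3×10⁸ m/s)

Convert mass defect: Δm = 20.02 g = 0.02002 kg
E = Δm·c² = 0.02002 × (3×10⁸)²
= 0.02002 × 9×10¹⁶ = 1.802×10¹⁵ J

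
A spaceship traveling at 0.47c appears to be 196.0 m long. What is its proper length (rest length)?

Contracted length L = 196.0 m
γ = 1/√(1 - 0.47²) = 1.133
L₀ = γL = 1.133 × 196.0 = 222.1 m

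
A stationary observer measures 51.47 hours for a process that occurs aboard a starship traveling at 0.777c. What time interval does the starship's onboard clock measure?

Dilated time Δt = 51.47 hours
γ = 1/√(1 - 0.777²) = 1.5886
Δt₀ = Δt/γ = 51.47/1.5886 = 32.40 hours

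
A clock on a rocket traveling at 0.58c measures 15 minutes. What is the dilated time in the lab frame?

Proper time Δt₀ = 15 minutes
γ = 1/√(1 - 0.58²) = 1.2276
Δt = γΔt₀ = 1.2276 × 15 = 18.41 minutes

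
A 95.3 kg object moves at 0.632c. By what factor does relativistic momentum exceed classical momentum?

p_rel = γmv, p_class = mv
Ratio = γ = 1/√(1 - 0.632²) = 1.290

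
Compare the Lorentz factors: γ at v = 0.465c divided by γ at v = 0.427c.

γ₁ = 1/√(1 - 0.465²) = 1.1295
γ₂ = 1/√(1 - 0.427²) = 1.1059
γ₁/γ₂ = 1.1295/1.1059 = 1.021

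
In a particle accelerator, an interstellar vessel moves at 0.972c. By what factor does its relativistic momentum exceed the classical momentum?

p_rel = γmv, p_class = mv
Ratio = γ = 1/√(1 - 0.972²)
= 1/√(0.055216) = 4.256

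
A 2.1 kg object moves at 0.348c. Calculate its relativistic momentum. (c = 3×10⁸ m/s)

γ = 1/√(1 - 0.348²) = 1.067
v = 0.348 × 3×10⁸ = 1.044×10⁸ m/s
p = γmv = 1.067 × 2.1 × 1.044×10⁸ = 2.339×10⁸ kg·m/s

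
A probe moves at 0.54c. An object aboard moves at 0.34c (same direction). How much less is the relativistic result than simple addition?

Classical: u' + v = 0.34 + 0.54 = 0.88c
Relativistic: u = (0.34 + 0.54)/(1 + 0.1836) = 0.88/1.1836 = 0.7435c
Difference: 0.88 - 0.7435 = 0.1365c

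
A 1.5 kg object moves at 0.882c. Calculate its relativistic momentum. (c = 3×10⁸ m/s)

γ = 1/√(1 - 0.882²) = 2.122
v = 0.882 × 3×10⁸ = 2.646×10⁸ m/s
p = γmv = 2.122 × 1.5 × 2.646×10⁸ = 8.422×10⁸ kg·m/s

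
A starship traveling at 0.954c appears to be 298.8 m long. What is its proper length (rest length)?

Contracted length L = 298.8 m
γ = 1/√(1 - 0.954²) = 3.3355
L₀ = γL = 3.3355 × 298.8 = 996.6 m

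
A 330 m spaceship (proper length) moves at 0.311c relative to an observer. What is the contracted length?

Proper length L₀ = 330 m
γ = 1/√(1 - 0.311²) = 1.0522
L = L₀/γ = 330/1.0522 = 313.6 m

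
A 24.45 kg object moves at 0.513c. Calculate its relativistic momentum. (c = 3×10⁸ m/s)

γ = 1/√(1 - 0.513²) = 1.165
v = 0.513 × 3×10⁸ = 1.539×10⁸ m/s
p = γmv = 1.165 × 24.45 × 1.539×10⁸ = 4.384×10⁹ kg·m/s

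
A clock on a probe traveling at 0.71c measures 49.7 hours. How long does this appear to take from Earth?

Proper time Δt₀ = 49.7 hours
γ = 1/√(1 - 0.71²) = 1.42005
Δt = γΔt₀ = 1.42005 × 49.7 = 70.58 hours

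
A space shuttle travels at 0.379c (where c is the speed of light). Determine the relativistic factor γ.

v/c = 0.379, so (v/c)² = 0.143641
1 - (v/c)² = 0.856359
γ = 1/√(0.856359) = 1.081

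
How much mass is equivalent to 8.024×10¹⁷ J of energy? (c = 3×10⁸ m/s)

From E = mc², we get m = E/c²
c² = (3×10⁸)² = 9×10¹⁶ m²/s²
m = 8.024×10¹⁷ / 9×10¹⁶ = 8.916 kg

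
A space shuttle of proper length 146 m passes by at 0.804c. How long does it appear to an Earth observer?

Proper length L₀ = 146 m
γ = 1/√(1 - 0.804²) = 1.6817
L = L₀/γ = 146/1.6817 = 86.82 m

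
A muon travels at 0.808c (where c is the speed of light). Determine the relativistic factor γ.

v/c = 0.808, so (v/c)² = 0.652864
1 - (v/c)² = 0.347136
γ = 1/√(0.347136) = 1.697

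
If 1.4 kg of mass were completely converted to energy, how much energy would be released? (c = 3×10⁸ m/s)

Using E = mc²:
c² = (3×10⁸)² = 9×10¹⁶ m²/s²
E = 1.4 × 9×10¹⁶ = 1.260×10¹⁷ J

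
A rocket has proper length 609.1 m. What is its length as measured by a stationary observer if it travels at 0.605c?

Proper length L₀ = 609.1 m
γ = 1/√(1 - 0.605²) = 1.256
L = L₀/γ = 609.1/1.256 = 485.0 m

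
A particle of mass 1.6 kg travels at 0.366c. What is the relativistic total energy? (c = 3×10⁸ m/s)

γ = 1/√(1 - 0.366²) = 1.0746
mc² = 1.6 × (3×10⁸)² = 1.440×10¹⁷ J
E = γmc² = 1.0746 × 1.440×10¹⁷ = 1.547×10¹⁷ J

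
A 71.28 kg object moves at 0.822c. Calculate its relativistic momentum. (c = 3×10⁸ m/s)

γ = 1/√(1 - 0.822²) = 1.756
v = 0.822 × 3×10⁸ = 2.466×10⁸ m/s
p = γmv = 1.756 × 71.28 × 2.466×10⁸ = 3.087×10¹⁰ kg·m/s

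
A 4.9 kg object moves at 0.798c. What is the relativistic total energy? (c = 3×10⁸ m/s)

γ = 1/√(1 - 0.798²) = 1.6593
mc² = 4.9 × (3×10⁸)² = 4.410×10¹⁷ J
E = γmc² = 1.6593 × 4.410×10¹⁷ = 7.318×10¹⁷ J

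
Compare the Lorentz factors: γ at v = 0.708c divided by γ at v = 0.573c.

γ₁ = 1/√(1 - 0.708²) = 1.4160
γ₂ = 1/√(1 - 0.573²) = 1.2202
γ₁/γ₂ = 1.4160/1.2202 = 1.160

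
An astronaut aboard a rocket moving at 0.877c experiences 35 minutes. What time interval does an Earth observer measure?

Proper time Δt₀ = 35 minutes
γ = 1/√(1 - 0.877²) = 2.081
Δt = γΔt₀ = 2.081 × 35 = 72.84 minutes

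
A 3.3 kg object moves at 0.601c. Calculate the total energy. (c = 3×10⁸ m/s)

γ = 1/√(1 - 0.601²) = 1.2512
mc² = 3.3 × (3×10⁸)² = 2.970×10¹⁷ J
E = γmc² = 1.2512 × 2.970×10¹⁷ = 3.716×10¹⁷ J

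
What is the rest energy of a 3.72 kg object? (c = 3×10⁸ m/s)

c² = (3×10⁸)² = 9.000×10¹⁶ m²/s²
E₀ = mc² = 3.72 × 9.000×10¹⁶ = 3.348×10¹⁷ J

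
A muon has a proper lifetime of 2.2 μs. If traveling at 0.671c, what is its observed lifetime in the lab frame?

Proper lifetime τ₀ = 2.2 μs
γ = 1/√(1 - 0.671²) = 1.3487
τ = γτ₀ = 1.3487 × 2.2 μs = 2.967 μs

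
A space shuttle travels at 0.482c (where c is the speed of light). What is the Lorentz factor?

v/c = 0.482, so (v/c)² = 0.232324
1 - (v/c)² = 0.767676
γ = 1/√(0.767676) = 1.141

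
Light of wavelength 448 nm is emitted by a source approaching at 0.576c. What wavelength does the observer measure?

β = 0.576
Wavelength Doppler factor = √(0.424/1.576) = √(0.2690) = 0.5187
λ_obs = 448 × 0.5187 = 232.4 nm (blueshift)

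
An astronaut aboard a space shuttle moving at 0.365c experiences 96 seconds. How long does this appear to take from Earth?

Proper time Δt₀ = 96 seconds
γ = 1/√(1 - 0.365²) = 1.074
Δt = γΔt₀ = 1.074 × 96 = 103.1 seconds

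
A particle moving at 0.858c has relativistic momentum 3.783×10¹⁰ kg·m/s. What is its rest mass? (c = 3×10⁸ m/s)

γ = 1/√(1 - 0.858²) = 1.947
v = 0.858 × 3×10⁸ = 2.574×10⁸ m/s
m = p/(γv) = 3.783×10¹⁰/(1.947 × 2.574×10⁸) = 75.49 kg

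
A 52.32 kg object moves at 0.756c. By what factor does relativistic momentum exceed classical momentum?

p_rel = γmv, p_class = mv
Ratio = γ = 1/√(1 - 0.756²) = 1.528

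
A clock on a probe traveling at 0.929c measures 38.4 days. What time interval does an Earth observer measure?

Proper time Δt₀ = 38.4 days
γ = 1/√(1 - 0.929²) = 2.702
Δt = γΔt₀ = 2.702 × 38.4 = 103.8 days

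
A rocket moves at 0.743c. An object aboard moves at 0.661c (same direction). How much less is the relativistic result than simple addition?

Classical: u' + v = 0.661 + 0.743 = 1.404c
Relativistic: u = (0.661 + 0.743)/(1 + 0.491123) = 1.404/1.491123 = 0.9416c
Difference: 1.404 - 0.9416 = 0.4624c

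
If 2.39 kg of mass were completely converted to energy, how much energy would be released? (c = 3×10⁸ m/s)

Using E = mc²:
c² = (3×10⁸)² = 9×10¹⁶ m²/s²
E = 2.39 × 9×10¹⁶ = 2.151×10¹⁷ J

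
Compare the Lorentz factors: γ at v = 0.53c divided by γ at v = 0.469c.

γ₁ = 1/√(1 - 0.53²) = 1.179
γ₂ = 1/√(1 - 0.469²) = 1.132
γ₁/γ₂ = 1.179/1.132 = 1.042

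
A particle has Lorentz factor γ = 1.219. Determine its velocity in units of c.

From γ = 1/√(1 - v²/c²):
1/γ² = 1/1.219² = 0.67297
v²/c² = 1 - 0.67297 = 0.32703
v/c = √(0.32703) = 0.5719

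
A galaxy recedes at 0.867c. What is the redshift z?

β = 0.867
(1+β)/(1-β) = 1.867/0.133 = 14.04
√(14.04) = 3.747
z = 3.747 - 1 = 2.747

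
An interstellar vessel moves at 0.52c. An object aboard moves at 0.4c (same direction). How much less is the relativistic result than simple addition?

Classical: u' + v = 0.4 + 0.52 = 0.92c
Relativistic: u = (0.4 + 0.52)/(1 + 0.208) = 0.92/1.208 = 0.7616c
Difference: 0.92 - 0.7616 = 0.1584c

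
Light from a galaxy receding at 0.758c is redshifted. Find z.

β = 0.758
(1+β)/(1-β) = 1.758/0.242 = 7.264
√(7.264) = 2.695
z = 2.695 - 1 = 1.695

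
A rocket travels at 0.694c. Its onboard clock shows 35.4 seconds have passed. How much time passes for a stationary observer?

Proper time Δt₀ = 35.4 seconds
γ = 1/√(1 - 0.694²) = 1.389
Δt = γΔt₀ = 1.389 × 35.4 = 49.17 seconds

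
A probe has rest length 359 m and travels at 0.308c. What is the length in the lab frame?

Proper length L₀ = 359 m
γ = 1/√(1 - 0.308²) = 1.0511
L = L₀/γ = 359/1.0511 = 341.5 m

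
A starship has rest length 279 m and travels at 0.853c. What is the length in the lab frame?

Proper length L₀ = 279 m
γ = 1/√(1 - 0.853²) = 1.916
L = L₀/γ = 279/1.916 = 145.6 m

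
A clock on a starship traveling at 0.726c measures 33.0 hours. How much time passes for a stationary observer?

Proper time Δt₀ = 33.0 hours
γ = 1/√(1 - 0.726²) = 1.4541
Δt = γΔt₀ = 1.4541 × 33.0 = 47.99 hours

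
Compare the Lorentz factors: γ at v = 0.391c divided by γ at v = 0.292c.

γ₁ = 1/√(1 - 0.391²) = 1.0865
γ₂ = 1/√(1 - 0.292²) = 1.0456
γ₁/γ₂ = 1.0865/1.0456 = 1.039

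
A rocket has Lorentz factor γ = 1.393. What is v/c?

From γ = 1/√(1 - v²/c²):
1/γ² = 1/1.393² = 0.5153
v²/c² = 1 - 0.5153 = 0.4847
v/c = √(0.4847) = 0.6962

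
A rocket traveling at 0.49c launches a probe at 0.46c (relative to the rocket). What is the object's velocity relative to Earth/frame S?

u = (u' + v)/(1 + u'v/c²)
Numerator: 0.46 + 0.49 = 0.95
Denominator: 1 + 0.2254 = 1.2254
u = 0.95/1.2254 = 0.7753c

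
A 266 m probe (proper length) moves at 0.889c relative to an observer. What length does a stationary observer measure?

Proper length L₀ = 266 m
γ = 1/√(1 - 0.889²) = 2.184
L = L₀/γ = 266/2.184 = 121.8 m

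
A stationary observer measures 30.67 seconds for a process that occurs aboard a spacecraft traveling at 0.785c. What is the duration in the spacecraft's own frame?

Dilated time Δt = 30.67 seconds
γ = 1/√(1 - 0.785²) = 1.614
Δt₀ = Δt/γ = 30.67/1.614 = 19.00 seconds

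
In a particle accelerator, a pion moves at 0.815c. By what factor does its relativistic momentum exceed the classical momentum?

p_rel = γmv, p_class = mv
Ratio = γ = 1/√(1 - 0.815²)
= 1/√(0.335775) = 1.726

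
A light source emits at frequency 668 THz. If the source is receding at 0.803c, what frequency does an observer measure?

β = v/c = 0.803
(1-β)/(1+β) = 0.197/1.803 = 0.10926
Doppler factor = √(0.10926) = 0.3305
f_obs = 668 × 0.3305 = 220.8 THz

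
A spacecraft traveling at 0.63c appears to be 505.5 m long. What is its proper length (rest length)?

Contracted length L = 505.5 m
γ = 1/√(1 - 0.63²) = 1.2877
L₀ = γL = 1.2877 × 505.5 = 650.9 m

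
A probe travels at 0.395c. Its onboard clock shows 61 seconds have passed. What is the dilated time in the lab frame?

Proper time Δt₀ = 61 seconds
γ = 1/√(1 - 0.395²) = 1.0885
Δt = γΔt₀ = 1.0885 × 61 = 66.40 seconds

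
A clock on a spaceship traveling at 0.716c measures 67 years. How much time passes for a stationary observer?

Proper time Δt₀ = 67 years
γ = 1/√(1 - 0.716²) = 1.43246
Δt = γΔt₀ = 1.43246 × 67 = 95.97 years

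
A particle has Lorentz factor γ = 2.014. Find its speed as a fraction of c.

From γ = 1/√(1 - v²/c²):
1/γ² = 1/2.014² = 0.2465
v²/c² = 1 - 0.2465 = 0.7535
v/c = √(0.7535) = 0.8680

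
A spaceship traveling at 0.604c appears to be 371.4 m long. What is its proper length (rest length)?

Contracted length L = 371.4 m
γ = 1/√(1 - 0.604²) = 1.2547
L₀ = γL = 1.2547 × 371.4 = 466.0 m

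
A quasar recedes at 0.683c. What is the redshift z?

β = 0.683
(1+β)/(1-β) = 1.683/0.317 = 5.309
√(5.309) = 2.304
z = 2.304 - 1 = 1.304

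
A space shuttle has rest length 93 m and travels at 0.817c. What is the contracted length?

Proper length L₀ = 93 m
γ = 1/√(1 - 0.817²) = 1.734
L = L₀/γ = 93/1.734 = 53.63 m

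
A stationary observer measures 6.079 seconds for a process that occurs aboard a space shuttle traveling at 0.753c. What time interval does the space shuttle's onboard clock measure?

Dilated time Δt = 6.079 seconds
γ = 1/√(1 - 0.753²) = 1.5197
Δt₀ = Δt/γ = 6.079/1.5197 = 4.000 seconds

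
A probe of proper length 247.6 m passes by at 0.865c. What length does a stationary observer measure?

Proper length L₀ = 247.6 m
γ = 1/√(1 - 0.865²) = 1.993
L = L₀/γ = 247.6/1.993 = 124.2 m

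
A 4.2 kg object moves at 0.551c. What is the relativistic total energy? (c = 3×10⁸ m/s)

γ = 1/√(1 - 0.551²) = 1.1983
mc² = 4.2 × (3×10⁸)² = 3.780×10¹⁷ J
E = γmc² = 1.1983 × 3.780×10¹⁷ = 4.530×10¹⁷ J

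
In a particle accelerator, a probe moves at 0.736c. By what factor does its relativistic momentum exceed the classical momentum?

p_rel = γmv, p_class = mv
Ratio = γ = 1/√(1 - 0.736²)
= 1/√(0.458304) = 1.477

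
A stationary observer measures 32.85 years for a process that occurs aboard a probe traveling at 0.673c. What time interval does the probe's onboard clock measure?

Dilated time Δt = 32.85 years
γ = 1/√(1 - 0.673²) = 1.352
Δt₀ = Δt/γ = 32.85/1.352 = 24.30 years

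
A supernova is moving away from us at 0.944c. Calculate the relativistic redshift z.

β = 0.944
(1+β)/(1-β) = 1.944/0.056 = 34.71
√(34.71) = 5.892
z = 5.892 - 1 = 4.892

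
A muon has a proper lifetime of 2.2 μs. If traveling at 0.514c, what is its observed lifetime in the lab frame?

Proper lifetime τ₀ = 2.2 μs
γ = 1/√(1 - 0.514²) = 1.166
τ = γτ₀ = 1.166 × 2.2 μs = 2.565 μs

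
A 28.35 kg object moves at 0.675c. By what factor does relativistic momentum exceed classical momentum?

p_rel = γmv, p_class = mv
Ratio = γ = 1/√(1 - 0.675²) = 1.355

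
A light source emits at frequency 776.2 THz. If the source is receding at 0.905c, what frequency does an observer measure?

β = v/c = 0.905
(1-β)/(1+β) = 0.095/1.905 = 0.04987
Doppler factor = √(0.04987) = 0.2233
f_obs = 776.2 × 0.2233 = 173.3 THz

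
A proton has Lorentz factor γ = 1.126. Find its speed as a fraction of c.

From γ = 1/√(1 - v²/c²):
1/γ² = 1/1.126² = 0.7887
v²/c² = 1 - 0.7887 = 0.2113
v/c = √(0.2113) = 0.4597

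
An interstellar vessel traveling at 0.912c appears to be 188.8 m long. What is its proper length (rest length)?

Contracted length L = 188.8 m
γ = 1/√(1 - 0.912²) = 2.438
L₀ = γL = 2.438 × 188.8 = 460.3 m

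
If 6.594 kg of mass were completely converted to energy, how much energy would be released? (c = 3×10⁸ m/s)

Using E = mc²:
c² = (3×10⁸)² = 9×10¹⁶ m²/s²
E = 6.594 × 9×10¹⁶ = 5.935×10¹⁷ J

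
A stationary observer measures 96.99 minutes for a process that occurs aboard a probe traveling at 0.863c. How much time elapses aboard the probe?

Dilated time Δt = 96.99 minutes
γ = 1/√(1 - 0.863²) = 1.9794
Δt₀ = Δt/γ = 96.99/1.9794 = 49.00 minutes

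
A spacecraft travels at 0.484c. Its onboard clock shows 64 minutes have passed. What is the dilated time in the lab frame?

Proper time Δt₀ = 64 minutes
γ = 1/√(1 - 0.484²) = 1.1428
Δt = γΔt₀ = 1.1428 × 64 = 73.14 minutes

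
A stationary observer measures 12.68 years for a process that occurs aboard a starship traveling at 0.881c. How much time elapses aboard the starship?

Dilated time Δt = 12.68 years
γ = 1/√(1 - 0.881²) = 2.1136
Δt₀ = Δt/γ = 12.68/2.1136 = 5.999 years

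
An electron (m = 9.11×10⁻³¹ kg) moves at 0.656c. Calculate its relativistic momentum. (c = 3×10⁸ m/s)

γ = 1/√(1 - 0.656²) = 1.3249
v = 0.656 × 3×10⁸ = 1.968×10⁸ m/s
p = γmv = 1.3249 × 9.11×10⁻³¹ × 1.968×10⁸ = 2.375×10⁻²² kg·m/s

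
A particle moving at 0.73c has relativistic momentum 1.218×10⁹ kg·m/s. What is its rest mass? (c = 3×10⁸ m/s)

γ = 1/√(1 - 0.73²) = 1.4632
v = 0.73 × 3×10⁸ = 2.190×10⁸ m/s
m = p/(γv) = 1.218×10⁹/(1.4632 × 2.190×10⁸) = 3.801 kg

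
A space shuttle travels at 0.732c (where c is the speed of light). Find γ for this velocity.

v/c = 0.732, so (v/c)² = 0.535824
1 - (v/c)² = 0.464176
γ = 1/√(0.464176) = 1.468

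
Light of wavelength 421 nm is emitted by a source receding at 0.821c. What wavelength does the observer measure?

β = 0.821
Wavelength Doppler factor = √(1.821/0.179) = √(10.173) = 3.190
λ_obs = 421 × 3.190 = 1343 nm (redshift)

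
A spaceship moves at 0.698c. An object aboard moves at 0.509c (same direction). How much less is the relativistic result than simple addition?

Classical: u' + v = 0.509 + 0.698 = 1.207c
Relativistic: u = (0.509 + 0.698)/(1 + 0.355282) = 1.207/1.355282 = 0.8906c
Difference: 1.207 - 0.8906 = 0.3164c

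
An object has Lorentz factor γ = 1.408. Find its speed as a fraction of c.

From γ = 1/√(1 - v²/c²):
1/γ² = 1/1.408² = 0.5044
v²/c² = 1 - 0.5044 = 0.4956
v/c = √(0.4956) = 0.7040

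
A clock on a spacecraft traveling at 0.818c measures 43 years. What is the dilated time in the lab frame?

Proper time Δt₀ = 43 years
γ = 1/√(1 - 0.818²) = 1.73847
Δt = γΔt₀ = 1.73847 × 43 = 74.75 years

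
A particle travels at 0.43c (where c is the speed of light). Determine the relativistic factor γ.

v/c = 0.43, so (v/c)² = 0.1849
1 - (v/c)² = 0.8151
γ = 1/√(0.8151) = 1.108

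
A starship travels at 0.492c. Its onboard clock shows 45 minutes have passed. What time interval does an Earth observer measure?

Proper time Δt₀ = 45 minutes
γ = 1/√(1 - 0.492²) = 1.1486
Δt = γΔt₀ = 1.1486 × 45 = 51.69 minutes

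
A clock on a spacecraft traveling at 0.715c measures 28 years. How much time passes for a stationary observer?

Proper time Δt₀ = 28 years
γ = 1/√(1 - 0.715²) = 1.4304
Δt = γΔt₀ = 1.4304 × 28 = 40.05 years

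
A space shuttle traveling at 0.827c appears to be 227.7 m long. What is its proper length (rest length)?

Contracted length L = 227.7 m
γ = 1/√(1 - 0.827²) = 1.7787
L₀ = γL = 1.7787 × 227.7 = 405.0 m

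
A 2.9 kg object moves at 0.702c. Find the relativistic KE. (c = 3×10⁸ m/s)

γ = 1/√(1 - 0.702²) = 1.4041
γ - 1 = 0.4041
KE = (γ-1)mc² = 0.4041 × 2.9 × (3×10⁸)² = 1.055×10¹⁷ J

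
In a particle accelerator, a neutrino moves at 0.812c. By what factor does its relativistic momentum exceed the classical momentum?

p_rel = γmv, p_class = mv
Ratio = γ = 1/√(1 - 0.812²)
= 1/√(0.340656) = 1.713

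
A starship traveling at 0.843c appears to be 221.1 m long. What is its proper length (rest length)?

Contracted length L = 221.1 m
γ = 1/√(1 - 0.843²) = 1.859
L₀ = γL = 1.859 × 221.1 = 411.0 m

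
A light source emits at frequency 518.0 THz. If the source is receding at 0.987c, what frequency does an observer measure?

β = v/c = 0.987
(1-β)/(1+β) = 0.013/1.987 = 0.006543
Doppler factor = √(0.006543) = 0.08089
f_obs = 518.0 × 0.08089 = 41.90 THz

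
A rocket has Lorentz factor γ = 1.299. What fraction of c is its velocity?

From γ = 1/√(1 - v²/c²):
1/γ² = 1/1.299² = 0.5926
v²/c² = 1 - 0.5926 = 0.4074
v/c = √(0.4074) = 0.6383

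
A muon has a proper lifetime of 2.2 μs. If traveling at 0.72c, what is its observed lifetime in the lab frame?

Proper lifetime τ₀ = 2.2 μs
γ = 1/√(1 - 0.72²) = 1.441
τ = γτ₀ = 1.441 × 2.2 μs = 3.170 μs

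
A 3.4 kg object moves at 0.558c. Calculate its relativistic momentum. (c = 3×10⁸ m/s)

γ = 1/√(1 - 0.558²) = 1.2051
v = 0.558 × 3×10⁸ = 1.674×10⁸ m/s
p = γmv = 1.2051 × 3.4 × 1.674×10⁸ = 6.859×10⁸ kg·m/s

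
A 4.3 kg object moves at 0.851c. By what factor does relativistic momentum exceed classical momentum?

p_rel = γmv, p_class = mv
Ratio = γ = 1/√(1 - 0.851²) = 1.904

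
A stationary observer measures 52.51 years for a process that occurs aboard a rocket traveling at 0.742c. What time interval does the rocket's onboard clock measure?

Dilated time Δt = 52.51 years
γ = 1/√(1 - 0.742²) = 1.4916
Δt₀ = Δt/γ = 52.51/1.4916 = 35.20 years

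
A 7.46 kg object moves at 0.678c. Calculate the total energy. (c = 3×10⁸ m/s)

γ = 1/√(1 - 0.678²) = 1.3604
mc² = 7.46 × (3×10⁸)² = 6.714×10¹⁷ J
E = γmc² = 1.3604 × 6.714×10¹⁷ = 9.134×10¹⁷ J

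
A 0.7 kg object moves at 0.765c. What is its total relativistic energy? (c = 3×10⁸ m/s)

γ = 1/√(1 - 0.765²) = 1.5527
mc² = 0.7 × (3×10⁸)² = 6.300×10¹⁶ J
E = γmc² = 1.5527 × 6.300×10¹⁶ = 9.782×10¹⁶ J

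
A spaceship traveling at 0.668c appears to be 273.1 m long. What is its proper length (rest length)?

Contracted length L = 273.1 m
γ = 1/√(1 - 0.668²) = 1.344
L₀ = γL = 1.344 × 273.1 = 367.0 m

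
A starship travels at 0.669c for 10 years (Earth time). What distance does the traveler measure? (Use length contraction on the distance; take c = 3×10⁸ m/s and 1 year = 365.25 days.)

Earth distance: d = v × t = 0.669c × 10 yr = 6.3336×10¹⁶ m
γ = 1.3454
d' = d/γ = 6.3336×10¹⁶/1.3454 = 4.708×10¹⁶ m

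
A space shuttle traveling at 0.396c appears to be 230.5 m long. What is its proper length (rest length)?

Contracted length L = 230.5 m
γ = 1/√(1 - 0.396²) = 1.089
L₀ = γL = 1.089 × 230.5 = 251.0 m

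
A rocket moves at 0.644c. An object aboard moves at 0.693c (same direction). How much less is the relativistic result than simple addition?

Classical: u' + v = 0.693 + 0.644 = 1.337c
Relativistic: u = (0.693 + 0.644)/(1 + 0.446292) = 1.337/1.446292 = 0.9244c
Difference: 1.337 - 0.9244 = 0.4126c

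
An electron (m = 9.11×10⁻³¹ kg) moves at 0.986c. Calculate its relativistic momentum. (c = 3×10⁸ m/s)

γ = 1/√(1 - 0.986²) = 5.997
v = 0.986 × 3×10⁸ = 2.958×10⁸ m/s
p = γmv = 5.997 × 9.11×10⁻³¹ × 2.958×10⁸ = 1.616×10⁻²¹ kg·m/s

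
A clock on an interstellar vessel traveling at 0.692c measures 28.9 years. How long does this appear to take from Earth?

Proper time Δt₀ = 28.9 years
γ = 1/√(1 - 0.692²) = 1.385
Δt = γΔt₀ = 1.385 × 28.9 = 40.03 years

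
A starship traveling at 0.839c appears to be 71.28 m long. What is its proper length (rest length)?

Contracted length L = 71.28 m
γ = 1/√(1 - 0.839²) = 1.838
L₀ = γL = 1.838 × 71.28 = 131.0 m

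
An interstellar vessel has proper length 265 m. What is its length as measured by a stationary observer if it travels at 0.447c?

Proper length L₀ = 265 m
γ = 1/√(1 - 0.447²) = 1.1179
L = L₀/γ = 265/1.1179 = 237.1 m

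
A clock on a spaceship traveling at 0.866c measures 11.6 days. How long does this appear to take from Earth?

Proper time Δt₀ = 11.6 days
γ = 1/√(1 - 0.866²) = 2.000
Δt = γΔt₀ = 2.000 × 11.6 = 23.20 days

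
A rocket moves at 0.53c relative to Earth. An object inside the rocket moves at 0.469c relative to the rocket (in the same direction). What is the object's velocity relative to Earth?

u = (u' + v)/(1 + u'v/c²)
Numerator: 0.469 + 0.53 = 0.999
Denominator: 1 + 0.24857 = 1.24857
u = 0.999/1.24857 = 0.8001c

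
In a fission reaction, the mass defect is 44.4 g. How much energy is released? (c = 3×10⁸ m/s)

Convert mass defect: Δm = 44.4 g = 0.0444 kg
E = Δm·c² = 0.0444 × (3×10⁸)²
= 0.0444 × 9×10¹⁶ = 3.996×10¹⁵ J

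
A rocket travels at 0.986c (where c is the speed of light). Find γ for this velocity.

v/c = 0.986, so (v/c)² = 0.972196
1 - (v/c)² = 0.027804
γ = 1/√(0.027804) = 5.997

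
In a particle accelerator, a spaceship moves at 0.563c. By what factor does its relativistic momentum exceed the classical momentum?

p_rel = γmv, p_class = mv
Ratio = γ = 1/√(1 - 0.563²)
= 1/√(0.683031) = 1.210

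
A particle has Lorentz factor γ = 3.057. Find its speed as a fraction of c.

From γ = 1/√(1 - v²/c²):
1/γ² = 1/3.057² = 0.1070
v²/c² = 1 - 0.1070 = 0.8930
v/c = √(0.8930) = 0.9450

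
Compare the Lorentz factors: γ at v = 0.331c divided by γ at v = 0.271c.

γ₁ = 1/√(1 - 0.331²) = 1.060
γ₂ = 1/√(1 - 0.271²) = 1.039
γ₁/γ₂ = 1.060/1.039 = 1.020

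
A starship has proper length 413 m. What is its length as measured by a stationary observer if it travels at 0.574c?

Proper length L₀ = 413 m
γ = 1/√(1 - 0.574²) = 1.221
L = L₀/γ = 413/1.221 = 338.2 m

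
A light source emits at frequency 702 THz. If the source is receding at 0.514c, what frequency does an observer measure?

β = v/c = 0.514
(1-β)/(1+β) = 0.486/1.514 = 0.3210
Doppler factor = √(0.3210) = 0.56657
f_obs = 702 × 0.56657 = 397.7 THz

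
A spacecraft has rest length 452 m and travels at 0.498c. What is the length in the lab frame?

Proper length L₀ = 452 m
γ = 1/√(1 - 0.498²) = 1.153
L = L₀/γ = 452/1.153 = 392.0 m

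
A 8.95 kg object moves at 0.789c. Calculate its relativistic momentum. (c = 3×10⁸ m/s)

γ = 1/√(1 - 0.789²) = 1.6276
v = 0.789 × 3×10⁸ = 2.367×10⁸ m/s
p = γmv = 1.6276 × 8.95 × 2.367×10⁸ = 3.448×10⁹ kg·m/s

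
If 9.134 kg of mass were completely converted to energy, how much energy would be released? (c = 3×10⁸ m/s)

Using E = mc²:
c² = (3×10⁸)² = 9×10¹⁶ m²/s²
E = 9.134 × 9×10¹⁶ = 8.221×10¹⁷ J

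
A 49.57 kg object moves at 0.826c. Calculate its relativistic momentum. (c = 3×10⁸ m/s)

γ = 1/√(1 - 0.826²) = 1.774
v = 0.826 × 3×10⁸ = 2.478×10⁸ m/s
p = γmv = 1.774 × 49.57 × 2.478×10⁸ = 2.179×10¹⁰ kg·m/s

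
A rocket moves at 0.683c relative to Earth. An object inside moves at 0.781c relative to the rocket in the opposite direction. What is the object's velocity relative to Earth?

Object's velocity in rocket frame is u' = -0.781c
u = (u' + v)/(1 + u'v/c²) = (v - 0.781)/(1 - 0.781·v/c²)
Numerator: 0.683 - 0.781 = -0.098
Denominator: 1 - 0.533423 = 0.466577
u = -0.098/0.466577 = -0.2100c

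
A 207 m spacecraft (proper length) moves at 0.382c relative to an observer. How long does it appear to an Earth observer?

Proper length L₀ = 207 m
γ = 1/√(1 - 0.382²) = 1.082
L = L₀/γ = 207/1.082 = 191.3 m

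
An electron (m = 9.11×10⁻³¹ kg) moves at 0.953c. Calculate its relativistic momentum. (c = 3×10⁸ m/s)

γ = 1/√(1 - 0.953²) = 3.3007
v = 0.953 × 3×10⁸ = 2.859×10⁸ m/s
p = γmv = 3.3007 × 9.11×10⁻³¹ × 2.859×10⁸ = 8.597×10⁻²² kg·m/s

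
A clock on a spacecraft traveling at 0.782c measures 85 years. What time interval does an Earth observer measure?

Proper time Δt₀ = 85 years
γ = 1/√(1 - 0.782²) = 1.6044
Δt = γΔt₀ = 1.6044 × 85 = 136.4 years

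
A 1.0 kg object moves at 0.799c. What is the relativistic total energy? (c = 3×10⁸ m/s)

γ = 1/√(1 - 0.799²) = 1.663
mc² = 1.0 × (3×10⁸)² = 9.000×10¹⁶ J
E = γmc² = 1.663 × 9.000×10¹⁶ = 1.497×10¹⁷ J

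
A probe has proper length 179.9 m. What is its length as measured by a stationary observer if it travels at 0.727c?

Proper length L₀ = 179.9 m
γ = 1/√(1 - 0.727²) = 1.4564
L = L₀/γ = 179.9/1.4564 = 123.5 m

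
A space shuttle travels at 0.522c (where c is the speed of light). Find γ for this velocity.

v/c = 0.522, so (v/c)² = 0.272484
1 - (v/c)² = 0.727516
γ = 1/√(0.727516) = 1.172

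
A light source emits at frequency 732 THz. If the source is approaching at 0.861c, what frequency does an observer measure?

β = v/c = 0.861
(1+β)/(1-β) = 1.861/0.139 = 13.39
Doppler factor = √(13.39) = 3.659
f_obs = 732 × 3.659 = 2678 THz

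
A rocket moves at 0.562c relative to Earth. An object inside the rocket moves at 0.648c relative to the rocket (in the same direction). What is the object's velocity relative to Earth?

u = (u' + v)/(1 + u'v/c²)
Numerator: 0.648 + 0.562 = 1.21
Denominator: 1 + 0.364176 = 1.364176
u = 1.21/1.364176 = 0.8870c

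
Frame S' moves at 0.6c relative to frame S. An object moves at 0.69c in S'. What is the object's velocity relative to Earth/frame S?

u = (u' + v)/(1 + u'v/c²)
Numerator: 0.69 + 0.6 = 1.29
Denominator: 1 + 0.414 = 1.414
u = 1.29/1.414 = 0.9123c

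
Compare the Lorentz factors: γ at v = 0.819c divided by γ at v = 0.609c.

γ₁ = 1/√(1 - 0.819²) = 1.743
γ₂ = 1/√(1 - 0.609²) = 1.261
γ₁/γ₂ = 1.743/1.261 = 1.382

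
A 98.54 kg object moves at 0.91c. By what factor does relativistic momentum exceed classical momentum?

p_rel = γmv, p_class = mv
Ratio = γ = 1/√(1 - 0.91²) = 2.412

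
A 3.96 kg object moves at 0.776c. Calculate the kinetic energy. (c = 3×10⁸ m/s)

γ = 1/√(1 - 0.776²) = 1.5855
γ - 1 = 0.5855
KE = (γ-1)mc² = 0.5855 × 3.96 × (3×10⁸)² = 2.087×10¹⁷ J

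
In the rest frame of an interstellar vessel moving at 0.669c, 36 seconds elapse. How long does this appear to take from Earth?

Proper time Δt₀ = 36 seconds
γ = 1/√(1 - 0.669²) = 1.34542
Δt = γΔt₀ = 1.34542 × 36 = 48.44 seconds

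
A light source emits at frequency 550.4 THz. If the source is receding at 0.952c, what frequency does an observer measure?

β = v/c = 0.952
(1-β)/(1+β) = 0.048/1.952 = 0.02459
Doppler factor = √(0.02459) = 0.15681
f_obs = 550.4 × 0.15681 = 86.31 THz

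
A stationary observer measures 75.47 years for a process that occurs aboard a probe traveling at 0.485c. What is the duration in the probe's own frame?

Dilated time Δt = 75.47 years
γ = 1/√(1 - 0.485²) = 1.1435
Δt₀ = Δt/γ = 75.47/1.1435 = 66.00 years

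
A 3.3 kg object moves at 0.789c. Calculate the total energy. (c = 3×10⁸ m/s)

γ = 1/√(1 - 0.789²) = 1.6276
mc² = 3.3 × (3×10⁸)² = 2.970×10¹⁷ J
E = γmc² = 1.6276 × 2.970×10¹⁷ = 4.834×10¹⁷ J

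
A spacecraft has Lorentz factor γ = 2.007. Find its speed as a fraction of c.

From γ = 1/√(1 - v²/c²):
1/γ² = 1/2.007² = 0.2483
v²/c² = 1 - 0.2483 = 0.7517
v/c = √(0.7517) = 0.8670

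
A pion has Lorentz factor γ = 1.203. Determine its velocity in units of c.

From γ = 1/√(1 - v²/c²):
1/γ² = 1/1.203² = 0.6910
v²/c² = 1 - 0.6910 = 0.3090
v/c = √(0.3090) = 0.5559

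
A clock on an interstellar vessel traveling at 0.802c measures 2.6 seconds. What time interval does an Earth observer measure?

Proper time Δt₀ = 2.6 seconds
γ = 1/√(1 - 0.802²) = 1.6741
Δt = γΔt₀ = 1.6741 × 2.6 = 4.353 seconds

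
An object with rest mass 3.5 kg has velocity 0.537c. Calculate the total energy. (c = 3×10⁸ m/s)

γ = 1/√(1 - 0.537²) = 1.1854
mc² = 3.5 × (3×10⁸)² = 3.150×10¹⁷ J
E = γmc² = 1.1854 × 3.150×10¹⁷ = 3.734×10¹⁷ J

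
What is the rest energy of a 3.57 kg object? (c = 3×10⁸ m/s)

c² = (3×10⁸)² = 9.000×10¹⁶ m²/s²
E₀ = mc² = 3.57 × 9.000×10¹⁶ = 3.213×10¹⁷ J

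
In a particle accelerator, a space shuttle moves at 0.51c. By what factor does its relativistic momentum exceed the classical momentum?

p_rel = γmv, p_class = mv
Ratio = γ = 1/√(1 - 0.51²)
= 1/√(0.7399) = 1.163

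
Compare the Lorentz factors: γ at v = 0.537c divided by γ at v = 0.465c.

γ₁ = 1/√(1 - 0.537²) = 1.185
γ₂ = 1/√(1 - 0.465²) = 1.130
γ₁/γ₂ = 1.185/1.130 = 1.049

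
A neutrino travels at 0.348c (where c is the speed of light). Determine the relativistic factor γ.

v/c = 0.348, so (v/c)² = 0.121104
1 - (v/c)² = 0.878896
γ = 1/√(0.878896) = 1.067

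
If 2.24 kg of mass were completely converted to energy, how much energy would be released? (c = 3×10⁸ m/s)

Using E = mc²:
c² = (3×10⁸)² = 9×10¹⁶ m²/s²
E = 2.24 × 9×10¹⁶ = 2.016×10¹⁷ J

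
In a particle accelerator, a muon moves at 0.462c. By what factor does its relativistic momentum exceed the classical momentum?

p_rel = γmv, p_class = mv
Ratio = γ = 1/√(1 - 0.462²)
= 1/√(0.786556) = 1.128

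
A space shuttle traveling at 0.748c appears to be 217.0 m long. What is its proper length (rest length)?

Contracted length L = 217.0 m
γ = 1/√(1 - 0.748²) = 1.507
L₀ = γL = 1.507 × 217.0 = 327.0 m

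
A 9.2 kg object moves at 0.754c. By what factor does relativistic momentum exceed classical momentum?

p_rel = γmv, p_class = mv
Ratio = γ = 1/√(1 - 0.754²) = 1.522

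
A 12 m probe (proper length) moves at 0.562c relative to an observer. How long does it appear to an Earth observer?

Proper length L₀ = 12 m
γ = 1/√(1 - 0.562²) = 1.209
L = L₀/γ = 12/1.209 = 9.926 m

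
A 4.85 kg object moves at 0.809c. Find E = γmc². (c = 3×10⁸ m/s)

γ = 1/√(1 - 0.809²) = 1.7012
mc² = 4.85 × (3×10⁸)² = 4.365×10¹⁷ J
E = γmc² = 1.7012 × 4.365×10¹⁷ = 7.426×10¹⁷ J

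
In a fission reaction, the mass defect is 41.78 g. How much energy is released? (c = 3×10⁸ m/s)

Convert mass defect: Δm = 41.78 g = 0.04178 kg
E = Δm·c² = 0.04178 × (3×10⁸)²
= 0.04178 × 9×10¹⁶ = 3.760×10¹⁵ J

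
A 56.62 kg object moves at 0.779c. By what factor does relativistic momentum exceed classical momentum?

p_rel = γmv, p_class = mv
Ratio = γ = 1/√(1 - 0.779²) = 1.595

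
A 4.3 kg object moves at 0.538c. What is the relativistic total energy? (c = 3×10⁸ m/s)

γ = 1/√(1 - 0.538²) = 1.1863
mc² = 4.3 × (3×10⁸)² = 3.870×10¹⁷ J
E = γmc² = 1.1863 × 3.870×10¹⁷ = 4.591×10¹⁷ J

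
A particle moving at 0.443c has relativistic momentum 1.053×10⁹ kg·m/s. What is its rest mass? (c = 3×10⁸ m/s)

γ = 1/√(1 - 0.443²) = 1.11542
v = 0.443 × 3×10⁸ = 1.329×10⁸ m/s
m = p/(γv) = 1.053×10⁹/(1.11542 × 1.329×10⁸) = 7.103 kg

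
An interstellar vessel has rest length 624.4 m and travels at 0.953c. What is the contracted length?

Proper length L₀ = 624.4 m
γ = 1/√(1 - 0.953²) = 3.301
L = L₀/γ = 624.4/3.301 = 189.2 m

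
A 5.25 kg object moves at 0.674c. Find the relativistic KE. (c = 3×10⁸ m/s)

γ = 1/√(1 - 0.674²) = 1.3537
γ - 1 = 0.3537
KE = (γ-1)mc² = 0.3537 × 5.25 × (3×10⁸)² = 1.671×10¹⁷ J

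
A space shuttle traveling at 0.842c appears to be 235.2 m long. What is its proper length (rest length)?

Contracted length L = 235.2 m
γ = 1/√(1 - 0.842²) = 1.8536
L₀ = γL = 1.8536 × 235.2 = 436.0 m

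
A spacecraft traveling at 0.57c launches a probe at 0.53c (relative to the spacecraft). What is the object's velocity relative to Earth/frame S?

u = (u' + v)/(1 + u'v/c²)
Numerator: 0.53 + 0.57 = 1.1
Denominator: 1 + 0.3021 = 1.3021
u = 1.1/1.3021 = 0.8448c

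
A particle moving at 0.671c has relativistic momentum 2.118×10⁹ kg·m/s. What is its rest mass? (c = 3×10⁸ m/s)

γ = 1/√(1 - 0.671²) = 1.3487
v = 0.671 × 3×10⁸ = 2.013×10⁸ m/s
m = p/(γv) = 2.118×10⁹/(1.3487 × 2.013×10⁸) = 7.801 kg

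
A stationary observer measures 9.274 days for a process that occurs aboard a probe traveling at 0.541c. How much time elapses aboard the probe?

Dilated time Δt = 9.274 days
γ = 1/√(1 - 0.541²) = 1.189
Δt₀ = Δt/γ = 9.274/1.189 = 7.800 days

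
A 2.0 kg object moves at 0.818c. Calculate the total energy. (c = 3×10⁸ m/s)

γ = 1/√(1 - 0.818²) = 1.7385
mc² = 2.0 × (3×10⁸)² = 1.800×10¹⁷ J
E = γmc² = 1.7385 × 1.800×10¹⁷ = 3.129×10¹⁷ J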